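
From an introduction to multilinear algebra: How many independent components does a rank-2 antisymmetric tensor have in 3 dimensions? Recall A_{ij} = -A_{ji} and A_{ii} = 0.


An antisymmetric rank-2 tensor satisfies A_{ij} = -A_{ji}, so diagonal entries are zero.
The independent components are the upper-triangular entries: C(n, 2) = n(n-1)/2.
n = 3
C(3, 2) = 3 * 2 / 2 = 6 / 2 = 3

3


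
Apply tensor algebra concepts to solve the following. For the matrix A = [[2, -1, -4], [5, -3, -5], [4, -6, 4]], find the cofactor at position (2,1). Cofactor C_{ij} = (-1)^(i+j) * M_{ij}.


To find cofactor C_{21}, delete row 2 and column 1.
The resulting 2x2 submatrix is: [[-1, -4], [-6, 4]]
Minor M_{21} = -1*4 - -4*-6
  = -4 - 24 = -28
Sign = (-1)^(2+1) = (-1)^3 = -1
Cofactor C_{21} = -1 * -28 = 28

28


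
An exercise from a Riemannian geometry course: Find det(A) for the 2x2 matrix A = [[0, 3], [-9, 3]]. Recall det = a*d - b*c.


For a 2x2 matrix [[a, b], [c, d]], det = a*d - b*c.
a = 0, b = 3, c = -9, d = 3
a*d = 0 * 3 = 0
b*c = 3 * -9 = -27
det = 0 - -27 = 27

27


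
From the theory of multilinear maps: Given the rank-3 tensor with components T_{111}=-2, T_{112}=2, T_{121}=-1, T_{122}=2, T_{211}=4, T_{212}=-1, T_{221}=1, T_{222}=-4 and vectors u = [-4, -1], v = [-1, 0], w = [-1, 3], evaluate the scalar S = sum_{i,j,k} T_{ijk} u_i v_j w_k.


S = sum over i,j,k of T_{ijk} u_i v_j w_k. Expanding all 8 terms:
T_{111}*u_1*v_1*w_1 = -2*-4*-1*-1 = 8  (running total: 8)
T_{112}*u_1*v_1*w_2 = 2*-4*-1*3 = 24  (running total: 32)
T_{121}*u_1*v_2*w_1 = -1*-4*0*-1 = 0  (running total: 32)
T_{122}*u_1*v_2*w_2 = 2*-4*0*3 = 0  (running total: 32)
T_{211}*u_2*v_1*w_1 = 4*-1*-1*-1 = -4  (running total: 28)
T_{212}*u_2*v_1*w_2 = -1*-1*-1*3 = -3  (running total: 25)
T_{221}*u_2*v_2*w_1 = 1*-1*0*-1 = 0  (running total: 25)
T_{222}*u_2*v_2*w_2 = -4*-1*0*3 = 0  (running total: 25)
S = 25

25


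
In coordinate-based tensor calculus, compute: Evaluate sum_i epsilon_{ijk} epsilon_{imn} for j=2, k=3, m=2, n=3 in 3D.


Using the identity: epsilon_{ijk} epsilon_{imn} = delta_{jm} delta_{kn} - delta_{jn} delta_{km}.
delta_{22} = 1
delta_{33} = 1
delta_{23} = 0
delta_{32} = 0
Result = 1 * 1 - 0 * 0 = 1 - 0 = 1

1


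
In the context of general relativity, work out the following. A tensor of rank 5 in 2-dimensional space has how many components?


The number of components of a rank-r tensor in d dimensions is d^r.
Here d = 2 and r = 5.
2^5 = 32

32


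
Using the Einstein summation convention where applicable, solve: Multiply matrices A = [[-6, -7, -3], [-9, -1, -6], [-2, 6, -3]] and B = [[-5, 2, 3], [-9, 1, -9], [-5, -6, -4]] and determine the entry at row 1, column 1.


(AB)_{ij} = sum_k A_{ik} B_{kj}.
For i=1, j=1:
A_{11} * B_{11} = -6 * -5 = 30
A_{12} * B_{21} = -7 * -9 = 63
A_{13} * B_{31} = -3 * -5 = 15
Sum = 30 + 63 + 15 = 108

108


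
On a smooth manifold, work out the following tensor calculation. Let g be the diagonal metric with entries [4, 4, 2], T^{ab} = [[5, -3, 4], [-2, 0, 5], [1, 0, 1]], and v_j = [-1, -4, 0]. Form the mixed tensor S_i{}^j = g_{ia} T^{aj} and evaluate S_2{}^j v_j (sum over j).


Step 1: lower the first index. For a diagonal metric, g_{ia} T^{aj} = g_{ii} T^{ij} (no sum on i).
g_{22} = 4
S_2{}^1 = 4 * T^{21} = 4 * -2 = -8
S_2{}^2 = 4 * T^{22} = 4 * 0 = 0
S_2{}^3 = 4 * T^{23} = 4 * 5 = 20
Step 2: contract S_2{}^j with v_j.
S_2{}^1 * v_1 = -8 * -1 = 8
S_2{}^2 * v_2 = 0 * -4 = 0
S_2{}^3 * v_3 = 20 * 0 = 0
Result = 8 + 0 + 0 = 8

8


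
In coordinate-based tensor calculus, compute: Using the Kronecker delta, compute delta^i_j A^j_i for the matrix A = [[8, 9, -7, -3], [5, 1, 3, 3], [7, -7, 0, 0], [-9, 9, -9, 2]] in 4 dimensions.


The contraction (trace) of a rank-2 tensor is the sum of its diagonal elements.
Diagonal entries: A[1,1] = 8, A[2,2] = 1, A[3,3] = 0, A[4,4] = 2
Tr(A) = 8 + 1 + 0 + 2 = 11

11


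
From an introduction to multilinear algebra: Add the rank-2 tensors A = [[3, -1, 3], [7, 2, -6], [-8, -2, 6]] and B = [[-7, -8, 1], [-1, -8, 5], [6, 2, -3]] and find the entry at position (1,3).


Tensor addition is component-wise: (A + B)_{ij} = A_{ij} + B_{ij}.
A_{13} = 3
B_{13} = 1
(A + B)_{13} = 3 + 1 = 4

4


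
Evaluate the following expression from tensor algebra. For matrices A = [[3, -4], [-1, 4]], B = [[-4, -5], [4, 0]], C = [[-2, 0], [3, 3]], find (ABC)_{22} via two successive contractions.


(ABC)_{22} = sum_m (AB)_{2m} C_{m2}. First compute row 2 of AB.
(AB)_{21} = -1*-4 + 4*4 = 20
(AB)_{22} = -1*-5 + 4*0 = 5
Now contract with column 2 of C:
(AB)_{21} * C_{12} = 20 * 0 = 0
(AB)_{22} * C_{22} = 5 * 3 = 15
(ABC)_{22} = 0 + 15 = 15

15


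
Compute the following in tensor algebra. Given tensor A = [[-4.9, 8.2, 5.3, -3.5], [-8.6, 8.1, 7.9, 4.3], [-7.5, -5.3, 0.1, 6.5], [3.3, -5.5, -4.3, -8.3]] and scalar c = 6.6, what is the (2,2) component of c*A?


Scalar multiplication: (cA)_{ij} = c * A_{ij}.
c = 6.6
A_{22} = 8.1
(cA)_{22} = 6.6 * 8.1 = 53.46

53.46


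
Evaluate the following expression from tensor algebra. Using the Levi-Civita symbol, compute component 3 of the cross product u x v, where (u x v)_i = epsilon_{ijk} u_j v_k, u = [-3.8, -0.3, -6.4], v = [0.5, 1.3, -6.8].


(u x v)_3 = sum_{j,k} epsilon_{3jk} u_j v_k. Only permutations of (1,2,3) contribute; the two non-zero terms are:
eps_{312} u_1 v_2 = 1 * -3.8 * 1.3 = -4.94
eps_{321} u_2 v_1 = -1 * -0.3 * 0.5 = 0.15
(u x v)_3 = -4.79

-4.79


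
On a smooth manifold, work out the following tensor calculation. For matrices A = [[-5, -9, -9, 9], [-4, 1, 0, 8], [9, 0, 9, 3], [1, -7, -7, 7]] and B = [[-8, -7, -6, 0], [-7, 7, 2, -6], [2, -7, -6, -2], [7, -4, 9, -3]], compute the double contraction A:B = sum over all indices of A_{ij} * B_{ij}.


A:B = sum over all i,j of A_{ij} * B_{ij}.
Row 1: -5*-8=40, -9*-7=63, -9*-6=54, 9*0=0 => row sum = 157
Row 2: -4*-7=28, 1*7=7, 0*2=0, 8*-6=-48 => row sum = -13
Row 3: 9*2=18, 0*-7=0, 9*-6=-54, 3*-2=-6 => row sum = -42
Row 4: 1*7=7, -7*-4=28, -7*9=-63, 7*-3=-21 => row sum = -49
Total = 157 + -13 + -42 + -49 = 53

53


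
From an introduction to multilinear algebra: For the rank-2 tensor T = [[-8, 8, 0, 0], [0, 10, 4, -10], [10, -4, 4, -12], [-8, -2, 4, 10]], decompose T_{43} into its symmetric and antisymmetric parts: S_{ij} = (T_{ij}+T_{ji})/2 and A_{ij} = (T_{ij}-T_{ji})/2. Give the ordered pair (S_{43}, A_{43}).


T_{43} = 4
T_{34} = -12
S_{43} = (4 + -12)/2 = -8/2 = -4
A_{43} = (4 - -12)/2 = 16/2 = 8
Check: S + A = -4 + 8 = 4 = T_{43}.

(-4, 8)


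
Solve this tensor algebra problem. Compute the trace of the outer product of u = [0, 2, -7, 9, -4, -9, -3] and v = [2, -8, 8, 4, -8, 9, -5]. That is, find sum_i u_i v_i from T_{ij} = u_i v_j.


The outer product gives T_{ij} = u_i v_j.
The trace (contraction) is Tr(T) = sum_i T_{ii} = sum_i u_i v_i.
Diagonal entries:
T_{11} = u_1 * v_1 = 0 * 2 = 0
T_{22} = u_2 * v_2 = 2 * -8 = -16
T_{33} = u_3 * v_3 = -7 * 8 = -56
T_{44} = u_4 * v_4 = 9 * 4 = 36
T_{55} = u_5 * v_5 = -4 * -8 = 32
T_{66} = u_6 * v_6 = -9 * 9 = -81
T_{77} = u_7 * v_7 = -3 * -5 = 15
Tr(T) = 0 + -16 + -56 + 36 + 32 + -81 + 15 = -70

-70


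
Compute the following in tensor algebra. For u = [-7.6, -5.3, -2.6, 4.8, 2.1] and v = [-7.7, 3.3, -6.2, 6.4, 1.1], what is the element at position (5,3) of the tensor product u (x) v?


The outer product entry T_{ij} = u_i * v_j.
We need i=5, j=3.
u_5 = 2.1, v_3 = -6.2
T_{5,3} = 2.1 * -6.2 = -13.02

-13.02


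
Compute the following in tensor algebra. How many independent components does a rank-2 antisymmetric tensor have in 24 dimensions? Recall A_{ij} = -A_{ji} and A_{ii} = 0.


An antisymmetric rank-2 tensor satisfies A_{ij} = -A_{ji}, so diagonal entries are zero.
The independent components are the upper-triangular entries: C(n, 2) = n(n-1)/2.
n = 24
C(24, 2) = 24 * 23 / 2 = 552 / 2 = 276

276


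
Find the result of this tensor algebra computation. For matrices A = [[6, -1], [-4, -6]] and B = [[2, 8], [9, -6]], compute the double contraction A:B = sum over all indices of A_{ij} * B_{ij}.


A:B = sum over all i,j of A_{ij} * B_{ij}.
Row 1: 6*2=12, -1*8=-8 => row sum = 4
Row 2: -4*9=-36, -6*-6=36 => row sum = 0
Total = 4 + 0 = 4

4


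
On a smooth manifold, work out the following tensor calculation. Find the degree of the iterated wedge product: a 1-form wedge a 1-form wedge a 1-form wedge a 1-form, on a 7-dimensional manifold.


The degree of a wedge product is the sum of the degrees of the individual forms.
Degrees: 1, 1, 1, 1
Total degree = 1 + 1 + 1 + 1 = 4

4


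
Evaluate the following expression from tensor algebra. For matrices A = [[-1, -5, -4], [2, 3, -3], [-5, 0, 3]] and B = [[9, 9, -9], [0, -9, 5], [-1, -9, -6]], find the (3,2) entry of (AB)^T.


(AB)^T_{ij} = (AB)_{ji} = sum_k A_{jk} B_{ki}.
For i=3, j=2 we need (AB)_{23}:
A_{21} * B_{13} = 2 * -9 = -18
A_{22} * B_{23} = 3 * 5 = 15
A_{23} * B_{33} = -3 * -6 = 18
Sum = -18 + 15 + 18 = 15

15


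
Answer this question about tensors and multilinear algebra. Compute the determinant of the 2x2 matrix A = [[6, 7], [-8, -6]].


For a 2x2 matrix [[a, b], [c, d]], det = a*d - b*c.
a = 6, b = 7, c = -8, d = -6
a*d = 6 * -6 = -36
b*c = 7 * -8 = -56
det = -36 - -56 = 20

20


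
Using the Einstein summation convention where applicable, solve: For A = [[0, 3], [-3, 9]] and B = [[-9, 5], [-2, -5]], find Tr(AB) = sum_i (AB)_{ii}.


Tr(AB) = sum_i (AB)_{ii} where (AB)_{ii} = sum_k A_{ik} B_{ki}.
(AB)_{11} = 0*-9 + 3*-2 = -6
(AB)_{22} = -3*5 + 9*-5 = -60
Tr(AB) = -6 + -60 = -66

-66


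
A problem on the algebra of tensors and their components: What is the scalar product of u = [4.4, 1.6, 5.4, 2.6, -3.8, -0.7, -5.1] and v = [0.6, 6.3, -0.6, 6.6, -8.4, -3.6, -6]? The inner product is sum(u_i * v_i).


The inner product u . v = sum of u_i * v_i.
Term-by-term: 4.4 * 0.6, 1.6 * 6.3, 5.4 * -0.6, 2.6 * 6.6, -3.8 * -8.4, -0.7 * -3.6, -5.1 * -6
Products: 2.64, 10.08, -3.24, 17.16, 31.92, 2.52, 30.6
Sum = 2.64 + 10.08 + -3.24 + 17.16 + 31.92 + 2.52 + 30.6 = 91.68

91.68


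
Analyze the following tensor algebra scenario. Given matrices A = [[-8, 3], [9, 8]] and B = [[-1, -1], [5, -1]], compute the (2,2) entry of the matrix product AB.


(AB)_{ij} = sum_k A_{ik} B_{kj}.
For i=2, j=2:
A_{21} * B_{12} = 9 * -1 = -9
A_{22} * B_{22} = 8 * -1 = -8
Sum = -9 + -8 = -17

-17


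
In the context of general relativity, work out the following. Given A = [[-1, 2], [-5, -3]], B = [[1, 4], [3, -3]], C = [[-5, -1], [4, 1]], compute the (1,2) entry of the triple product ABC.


(ABC)_{12} = sum_m (AB)_{1m} C_{m2}. First compute row 1 of AB.
(AB)_{11} = -1*1 + 2*3 = 5
(AB)_{12} = -1*4 + 2*-3 = -10
Now contract with column 2 of C:
(AB)_{11} * C_{12} = 5 * -1 = -5
(AB)_{12} * C_{22} = -10 * 1 = -10
(ABC)_{12} = -5 + -10 = -15

-15


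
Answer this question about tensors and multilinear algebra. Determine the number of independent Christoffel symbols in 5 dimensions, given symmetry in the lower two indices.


Christoffel symbols Gamma^k_{ij} are symmetric in i,j, so there are d * d(d+1)/2 independent symbols.
d = 5
d(d+1)/2 = 5 * 6 / 2 = 15
Total = 5 * 15 = 75

75


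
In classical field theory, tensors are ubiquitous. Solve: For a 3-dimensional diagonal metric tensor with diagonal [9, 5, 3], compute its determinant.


For a diagonal metric, the determinant is the product of diagonal entries.
Diagonal entries: 9, 5, 3
det(g) = 9 * 5 * 3 = 135

135


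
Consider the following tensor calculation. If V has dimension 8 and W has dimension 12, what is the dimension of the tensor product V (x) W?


The dimension of a tensor product is the product of dimensions.
dim(V) = 8, dim(W) = 12
dim(V (x) W) = 8 * 12 = 96

96


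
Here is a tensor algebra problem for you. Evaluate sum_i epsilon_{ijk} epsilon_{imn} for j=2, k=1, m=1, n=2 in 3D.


Using the identity: epsilon_{ijk} epsilon_{imn} = delta_{jm} delta_{kn} - delta_{jn} delta_{km}.
delta_{21} = 0
delta_{12} = 0
delta_{22} = 1
delta_{11} = 1
Result = 0 * 0 - 1 * 1 = 0 - 1 = -1

-1


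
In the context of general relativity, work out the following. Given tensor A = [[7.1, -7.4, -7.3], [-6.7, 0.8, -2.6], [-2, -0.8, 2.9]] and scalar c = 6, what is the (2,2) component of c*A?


Scalar multiplication: (cA)_{ij} = c * A_{ij}.
c = 6
A_{22} = 0.8
(cA)_{22} = 6 * 0.8 = 4.8

4.8


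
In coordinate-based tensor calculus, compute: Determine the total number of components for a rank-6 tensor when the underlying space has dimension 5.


The number of components of a rank-r tensor in d dimensions is d^r.
Here d = 5 and r = 6.
5^6 = 15625

15625


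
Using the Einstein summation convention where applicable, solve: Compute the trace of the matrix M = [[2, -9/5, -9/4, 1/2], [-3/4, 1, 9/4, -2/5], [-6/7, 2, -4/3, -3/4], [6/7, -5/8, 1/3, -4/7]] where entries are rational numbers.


The trace is the sum of diagonal entries.
Diagonal: M[1,1] = 2, M[2,2] = 1, M[3,3] = -4/3, M[4,4] = -4/7
Tr(M) = 2 + 1 + -4/3 + -4/7
Computing step by step:
After adding M[1,1]: 2
After adding M[2,2]: 3
After adding M[3,3]: 5/3
After adding M[4,4]: 23/21
Tr(M) = 23/21

23/21


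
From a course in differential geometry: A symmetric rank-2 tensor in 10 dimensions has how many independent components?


A symmetric rank-2 tensor in d dimensions has d(d+1)/2 independent components.
d = 10
d(d+1)/2 = 10 * 11 / 2 = 110 / 2 = 55

55


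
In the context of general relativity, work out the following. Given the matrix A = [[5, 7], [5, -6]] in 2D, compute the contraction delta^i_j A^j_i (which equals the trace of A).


The contraction (trace) of a rank-2 tensor is the sum of its diagonal elements.
Diagonal entries: A[1,1] = 5, A[2,2] = -6
Tr(A) = 5 + -6 = -1

-1


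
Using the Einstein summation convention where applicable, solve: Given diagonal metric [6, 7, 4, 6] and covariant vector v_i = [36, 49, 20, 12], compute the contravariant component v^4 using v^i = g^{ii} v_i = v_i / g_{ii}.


To raise an index with a diagonal metric: v^i = v_i / g_{ii}.
For index 4: v_4 = 12, g_{44} = 6
v^4 = 12 / 6 = 2

2


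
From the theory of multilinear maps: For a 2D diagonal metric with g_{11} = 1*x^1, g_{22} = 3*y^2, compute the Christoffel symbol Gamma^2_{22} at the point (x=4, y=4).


For a diagonal metric, Gamma^k_{ij} = (1/2) g^{kk} (dg_{ik}/dx_j + dg_{jk}/dx_i - dg_{ij}/dx_k).
The metric is diagonal, so g_{ab} = 0 for a != b.
At the given point: g_{11} = 4, g_{22} = 48
g^{22} = 1/48
dg_{22}/dx_2 = dg_{22}/dx_2 = 24
dg_{22}/dx_2 = dg_{22}/dx_2 = 24
dg_{22}/dx_2 = dg_{22}/dx_2 = 24
Numerator = 24 + 24 - 24 = 24
Gamma^2_{22} = 24 / (2 * 48) = 1/4

1/4


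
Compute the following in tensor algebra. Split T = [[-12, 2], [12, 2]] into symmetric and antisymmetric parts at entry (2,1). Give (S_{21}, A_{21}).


T_{21} = 12
T_{12} = 2
S_{21} = (12 + 2)/2 = 14/2 = 7
A_{21} = (12 - 2)/2 = 10/2 = 5
Check: S + A = 7 + 5 = 12 = T_{21}.

(7, 5)


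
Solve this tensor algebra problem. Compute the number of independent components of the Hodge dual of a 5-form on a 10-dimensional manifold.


The Hodge dual of a p-form on an n-dimensional manifold is an (n-p)-form.
n = 10, p = 5, so dual degree = 10 - 5 = 5
The number of components is C(n, n-p) = C(10, 5) = 252

252


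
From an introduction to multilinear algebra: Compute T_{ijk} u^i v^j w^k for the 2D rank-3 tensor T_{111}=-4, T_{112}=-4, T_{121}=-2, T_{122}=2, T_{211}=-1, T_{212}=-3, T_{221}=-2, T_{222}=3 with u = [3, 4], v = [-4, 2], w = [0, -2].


S = sum over i,j,k of T_{ijk} u_i v_j w_k. Expanding all 8 terms:
T_{111}*u_1*v_1*w_1 = -4*3*-4*0 = 0  (running total: 0)
T_{112}*u_1*v_1*w_2 = -4*3*-4*-2 = -96  (running total: -96)
T_{121}*u_1*v_2*w_1 = -2*3*2*0 = 0  (running total: -96)
T_{122}*u_1*v_2*w_2 = 2*3*2*-2 = -24  (running total: -120)
T_{211}*u_2*v_1*w_1 = -1*4*-4*0 = 0  (running total: -120)
T_{212}*u_2*v_1*w_2 = -3*4*-4*-2 = -96  (running total: -216)
T_{221}*u_2*v_2*w_1 = -2*4*2*0 = 0  (running total: -216)
T_{222}*u_2*v_2*w_2 = 3*4*2*-2 = -48  (running total: -264)
S = -264

-264


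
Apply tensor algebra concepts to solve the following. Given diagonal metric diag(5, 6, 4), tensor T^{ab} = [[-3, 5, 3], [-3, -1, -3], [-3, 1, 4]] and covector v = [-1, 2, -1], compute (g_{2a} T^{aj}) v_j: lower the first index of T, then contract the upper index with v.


Step 1: lower the first index. For a diagonal metric, g_{ia} T^{aj} = g_{ii} T^{ij} (no sum on i).
g_{22} = 6
S_2{}^1 = 6 * T^{21} = 6 * -3 = -18
S_2{}^2 = 6 * T^{22} = 6 * -1 = -6
S_2{}^3 = 6 * T^{23} = 6 * -3 = -18
Step 2: contract S_2{}^j with v_j.
S_2{}^1 * v_1 = -18 * -1 = 18
S_2{}^2 * v_2 = -6 * 2 = -12
S_2{}^3 * v_3 = -18 * -1 = 18
Result = 18 + -12 + 18 = 24

24


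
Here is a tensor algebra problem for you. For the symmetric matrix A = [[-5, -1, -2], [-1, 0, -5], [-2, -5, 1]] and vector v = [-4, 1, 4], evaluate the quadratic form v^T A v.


First compute Av:
(Av)_1 = -5*-4 + -1*1 + -2*4 = 11
(Av)_2 = -1*-4 + 0*1 + -5*4 = -16
(Av)_3 = -2*-4 + -5*1 + 1*4 = 7
Av = [11, -16, 7]
Then v^T (Av) = -4*11 + 1*-16 + 4*7
= -44 + -16 + 28 = -32

-32


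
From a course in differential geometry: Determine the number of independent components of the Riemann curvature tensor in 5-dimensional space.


The Riemann tensor in d dimensions has d^2(d^2 - 1)/12 independent components.
d = 5, so d^2 = 25
d^2 - 1 = 24
d^2(d^2 - 1) = 25 * 24 = 600
Divide by 12: 600 / 12 = 50

50


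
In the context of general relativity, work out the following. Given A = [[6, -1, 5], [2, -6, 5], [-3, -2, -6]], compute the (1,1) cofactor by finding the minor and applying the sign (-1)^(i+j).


To find cofactor C_{11}, delete row 1 and column 1.
The resulting 2x2 submatrix is: [[-6, 5], [-2, -6]]
Minor M_{11} = -6*-6 - 5*-2
  = 36 - -10 = 46
Sign = (-1)^(1+1) = (-1)^2 = 1
Cofactor C_{11} = 1 * 46 = 46

46


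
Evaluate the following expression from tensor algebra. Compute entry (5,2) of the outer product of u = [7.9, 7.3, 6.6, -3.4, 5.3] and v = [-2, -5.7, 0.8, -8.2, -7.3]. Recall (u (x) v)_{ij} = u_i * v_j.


The outer product entry T_{ij} = u_i * v_j.
We need i=5, j=2.
u_5 = 5.3, v_2 = -5.7
T_{5,2} = 5.3 * -5.7 = -30.21

-30.21


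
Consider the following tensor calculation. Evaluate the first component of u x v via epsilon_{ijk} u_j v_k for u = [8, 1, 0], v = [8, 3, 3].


(u x v)_1 = sum_{j,k} epsilon_{1jk} u_j v_k. Only permutations of (1,2,3) contribute; the two non-zero terms are:
eps_{123} u_2 v_3 = 1 * 1 * 3 = 3
eps_{132} u_3 v_2 = -1 * 0 * 3 = 0
(u x v)_1 = 3

3


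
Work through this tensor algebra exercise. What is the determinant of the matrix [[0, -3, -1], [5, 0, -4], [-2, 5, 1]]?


Expanding along the first row, det(A) = a11*M_11 - a12*M_12 + a13*M_13, where M_1j is the (1,j) minor.
Minor M_11 = 0*1 - -4*5 = 20
Minor M_12 = 5*1 - -4*-2 = -3
Minor M_13 = 5*5 - 0*-2 = 25
det = 0*(20) - -3*(-3) + -1*(25)
    = 0 - 9 + -25
    = -34

-34


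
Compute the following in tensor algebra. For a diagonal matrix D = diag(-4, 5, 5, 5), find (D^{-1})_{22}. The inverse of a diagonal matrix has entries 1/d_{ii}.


For a diagonal matrix, the inverse has entries (D^{-1})_{ii} = 1/d_{ii}.
The diagonal entries are: d_{11} = -4, d_{22} = 5, d_{33} = 5, d_{44} = 5
We need (D^{-1})_{22} = 1/d_{22} = 1/5 = 1/5

1/5


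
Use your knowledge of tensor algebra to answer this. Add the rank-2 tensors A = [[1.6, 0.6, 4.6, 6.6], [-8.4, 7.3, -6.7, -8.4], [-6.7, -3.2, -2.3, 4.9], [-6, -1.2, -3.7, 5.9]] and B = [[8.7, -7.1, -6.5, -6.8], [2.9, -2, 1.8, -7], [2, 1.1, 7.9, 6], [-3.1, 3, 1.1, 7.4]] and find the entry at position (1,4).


Tensor addition is component-wise: (A + B)_{ij} = A_{ij} + B_{ij}.
A_{14} = 6.6
B_{14} = -6.8
(A + B)_{14} = 6.6 + -6.8 = -0.2

-0.2


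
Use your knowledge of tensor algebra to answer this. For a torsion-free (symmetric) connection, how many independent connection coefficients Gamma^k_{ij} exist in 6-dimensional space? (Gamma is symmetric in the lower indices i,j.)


Christoffel symbols Gamma^k_{ij} are symmetric in i,j, so there are d * d(d+1)/2 independent symbols.
d = 6
d(d+1)/2 = 6 * 7 / 2 = 21
Total = 6 * 21 = 126

126


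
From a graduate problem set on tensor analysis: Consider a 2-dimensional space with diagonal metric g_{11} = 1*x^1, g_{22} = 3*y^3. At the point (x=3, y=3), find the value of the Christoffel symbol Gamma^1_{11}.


For a diagonal metric, Gamma^k_{ij} = (1/2) g^{kk} (dg_{ik}/dx_j + dg_{jk}/dx_i - dg_{ij}/dx_k).
The metric is diagonal, so g_{ab} = 0 for a != b.
At the given point: g_{11} = 3, g_{22} = 81
g^{11} = 1/3
dg_{11}/dx_1 = dg_{11}/dx_1 = 1
dg_{11}/dx_1 = dg_{11}/dx_1 = 1
dg_{11}/dx_1 = dg_{11}/dx_1 = 1
Numerator = 1 + 1 - 1 = 1
Gamma^1_{11} = 1 / (2 * 3) = 1/6

1/6


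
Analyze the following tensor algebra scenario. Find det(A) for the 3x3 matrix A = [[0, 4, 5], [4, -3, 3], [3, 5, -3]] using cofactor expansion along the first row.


Expanding along the first row, det(A) = a11*M_11 - a12*M_12 + a13*M_13, where M_1j is the (1,j) minor.
Minor M_11 = -3*-3 - 3*5 = -6
Minor M_12 = 4*-3 - 3*3 = -21
Minor M_13 = 4*5 - -3*3 = 29
det = 0*(-6) - 4*(-21) + 5*(29)
    = 0 - -84 + 145
    = 229

229


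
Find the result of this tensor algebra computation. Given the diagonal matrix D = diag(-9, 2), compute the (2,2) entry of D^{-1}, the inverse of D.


For a diagonal matrix, the inverse has entries (D^{-1})_{ii} = 1/d_{ii}.
The diagonal entries are: d_{11} = -9, d_{22} = 2
We need (D^{-1})_{22} = 1/d_{22} = 1/2 = 1/2

1/2


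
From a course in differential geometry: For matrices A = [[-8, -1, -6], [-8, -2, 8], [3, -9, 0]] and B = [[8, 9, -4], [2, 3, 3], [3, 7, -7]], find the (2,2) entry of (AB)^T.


(AB)^T_{ij} = (AB)_{ji} = sum_k A_{jk} B_{ki}.
For i=2, j=2 we need (AB)_{22}:
A_{21} * B_{12} = -8 * 9 = -72
A_{22} * B_{22} = -2 * 3 = -6
A_{23} * B_{32} = 8 * 7 = 56
Sum = -72 + -6 + 56 = -22

-22


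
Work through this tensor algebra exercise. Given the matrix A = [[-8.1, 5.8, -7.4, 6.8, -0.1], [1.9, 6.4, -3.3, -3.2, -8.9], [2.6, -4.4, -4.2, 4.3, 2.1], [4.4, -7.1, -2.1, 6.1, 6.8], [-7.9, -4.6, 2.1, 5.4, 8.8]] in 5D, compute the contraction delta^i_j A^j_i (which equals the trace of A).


The contraction (trace) of a rank-2 tensor is the sum of its diagonal elements.
Diagonal entries: A[1,1] = -8.1, A[2,2] = 6.4, A[3,3] = -4.2, A[4,4] = 6.1, A[5,5] = 8.8
Tr(A) = -8.1 + 6.4 + -4.2 + 6.1 + 8.8 = 9

9


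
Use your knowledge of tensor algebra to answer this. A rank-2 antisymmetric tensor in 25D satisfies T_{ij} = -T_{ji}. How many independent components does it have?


An antisymmetric rank-2 tensor satisfies A_{ij} = -A_{ji}, so diagonal entries are zero.
The independent components are the upper-triangular entries: C(n, 2) = n(n-1)/2.
n = 25
C(25, 2) = 25 * 24 / 2 = 600 / 2 = 300

300


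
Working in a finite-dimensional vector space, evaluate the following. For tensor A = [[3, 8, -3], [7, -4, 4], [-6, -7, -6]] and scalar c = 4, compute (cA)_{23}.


Scalar multiplication: (cA)_{ij} = c * A_{ij}.
c = 4
A_{23} = 4
(cA)_{23} = 4 * 4 = 16

16


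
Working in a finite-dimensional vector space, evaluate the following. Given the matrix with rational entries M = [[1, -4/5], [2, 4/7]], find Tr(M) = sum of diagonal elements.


The trace is the sum of diagonal entries.
Diagonal: M[1,1] = 1, M[2,2] = 4/7
Tr(M) = 1 + 4/7
Computing step by step:
After adding M[1,1]: 1
After adding M[2,2]: 11/7
Tr(M) = 11/7

11/7


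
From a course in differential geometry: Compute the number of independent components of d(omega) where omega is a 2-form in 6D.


The exterior derivative of a p-form is a (p+1)-form.
Its number of independent components is C(n, p+1).
n = 6, p+1 = 3
C(6, 3) = 20

20


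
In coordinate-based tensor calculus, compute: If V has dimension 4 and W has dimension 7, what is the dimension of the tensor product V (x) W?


The dimension of a tensor product is the product of dimensions.
dim(V) = 4, dim(W) = 7
dim(V (x) W) = 4 * 7 = 28

28


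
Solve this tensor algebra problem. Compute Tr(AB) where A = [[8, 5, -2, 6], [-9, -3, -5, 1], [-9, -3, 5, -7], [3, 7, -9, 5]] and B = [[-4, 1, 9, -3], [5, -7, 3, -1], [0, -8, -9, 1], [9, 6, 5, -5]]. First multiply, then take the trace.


Tr(AB) = sum_i (AB)_{ii} where (AB)_{ii} = sum_k A_{ik} B_{ki}.
(AB)_{11} = 8*-4 + 5*5 + -2*0 + 6*9 = 47
(AB)_{22} = -9*1 + -3*-7 + -5*-8 + 1*6 = 58
(AB)_{33} = -9*9 + -3*3 + 5*-9 + -7*5 = -170
(AB)_{44} = 3*-3 + 7*-1 + -9*1 + 5*-5 = -50
Tr(AB) = 47 + 58 + -170 + -50 = -115

-115


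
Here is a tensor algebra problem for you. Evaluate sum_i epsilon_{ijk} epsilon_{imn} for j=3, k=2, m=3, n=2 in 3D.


Using the identity: epsilon_{ijk} epsilon_{imn} = delta_{jm} delta_{kn} - delta_{jn} delta_{km}.
delta_{33} = 1
delta_{22} = 1
delta_{32} = 0
delta_{23} = 0
Result = 1 * 1 - 0 * 0 = 1 - 0 = 1

1


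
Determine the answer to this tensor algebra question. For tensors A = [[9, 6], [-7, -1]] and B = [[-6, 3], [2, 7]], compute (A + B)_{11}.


Tensor addition is component-wise: (A + B)_{ij} = A_{ij} + B_{ij}.
A_{11} = 9
B_{11} = -6
(A + B)_{11} = 9 + -6 = 3

3


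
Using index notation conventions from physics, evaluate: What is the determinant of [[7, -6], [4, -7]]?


For a 2x2 matrix [[a, b], [c, d]], det = a*d - b*c.
a = 7, b = -6, c = 4, d = -7
a*d = 7 * -7 = -49
b*c = -6 * 4 = -24
det = -49 - -24 = -25

-25


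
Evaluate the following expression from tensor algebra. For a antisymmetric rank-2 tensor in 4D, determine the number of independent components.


A antisymmetric rank-2 tensor in d dimensions has d(d-1)/2 independent components.
d = 4
d(d-1)/2 = 4 * 3 / 2 = 12 / 2 = 6

6


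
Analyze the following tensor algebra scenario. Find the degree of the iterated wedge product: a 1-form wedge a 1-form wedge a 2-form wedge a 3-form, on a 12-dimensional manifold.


The degree of a wedge product is the sum of the degrees of the individual forms.
Degrees: 1, 1, 2, 3
Total degree = 1 + 1 + 2 + 3 = 7

7


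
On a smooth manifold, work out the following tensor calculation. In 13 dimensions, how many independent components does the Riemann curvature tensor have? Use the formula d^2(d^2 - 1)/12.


The Riemann tensor in d dimensions has d^2(d^2 - 1)/12 independent components.
d = 13, so d^2 = 169
d^2 - 1 = 168
d^2(d^2 - 1) = 169 * 168 = 28392
Divide by 12: 28392 / 12 = 2366

2366


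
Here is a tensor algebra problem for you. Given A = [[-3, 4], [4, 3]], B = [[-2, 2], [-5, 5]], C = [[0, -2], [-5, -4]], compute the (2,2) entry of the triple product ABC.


(ABC)_{22} = sum_m (AB)_{2m} C_{m2}. First compute row 2 of AB.
(AB)_{21} = 4*-2 + 3*-5 = -23
(AB)_{22} = 4*2 + 3*5 = 23
Now contract with column 2 of C:
(AB)_{21} * C_{12} = -23 * -2 = 46
(AB)_{22} * C_{22} = 23 * -4 = -92
(ABC)_{22} = 46 + -92 = -46

-46


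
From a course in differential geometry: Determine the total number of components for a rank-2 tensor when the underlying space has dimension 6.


The number of components of a rank-r tensor in d dimensions is d^r.
Here d = 6 and r = 2.
6^2 = 36

36


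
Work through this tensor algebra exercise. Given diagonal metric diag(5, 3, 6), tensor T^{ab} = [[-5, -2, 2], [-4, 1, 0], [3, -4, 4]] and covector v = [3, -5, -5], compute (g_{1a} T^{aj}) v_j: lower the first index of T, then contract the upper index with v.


Step 1: lower the first index. For a diagonal metric, g_{ia} T^{aj} = g_{ii} T^{ij} (no sum on i).
g_{11} = 5
S_1{}^1 = 5 * T^{11} = 5 * -5 = -25
S_1{}^2 = 5 * T^{12} = 5 * -2 = -10
S_1{}^3 = 5 * T^{13} = 5 * 2 = 10
Step 2: contract S_1{}^j with v_j.
S_1{}^1 * v_1 = -25 * 3 = -75
S_1{}^2 * v_2 = -10 * -5 = 50
S_1{}^3 * v_3 = 10 * -5 = -50
Result = -75 + 50 + -50 = -75

-75


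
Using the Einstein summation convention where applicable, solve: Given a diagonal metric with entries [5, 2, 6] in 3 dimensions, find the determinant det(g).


For a diagonal metric, the determinant is the product of diagonal entries.
Diagonal entries: 5, 2, 6
det(g) = 5 * 2 * 6 = 60

60


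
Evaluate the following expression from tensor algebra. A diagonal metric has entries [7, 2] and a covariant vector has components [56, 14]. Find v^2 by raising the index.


To raise an index with a diagonal metric: v^i = v_i / g_{ii}.
For index 2: v_2 = 14, g_{22} = 2
v^2 = 14 / 2 = 7

7


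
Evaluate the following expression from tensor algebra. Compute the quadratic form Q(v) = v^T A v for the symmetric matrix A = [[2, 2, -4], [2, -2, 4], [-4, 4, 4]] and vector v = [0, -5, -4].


First compute Av:
(Av)_1 = 2*0 + 2*-5 + -4*-4 = 6
(Av)_2 = 2*0 + -2*-5 + 4*-4 = -6
(Av)_3 = -4*0 + 4*-5 + 4*-4 = -36
Av = [6, -6, -36]
Then v^T (Av) = 0*6 + -5*-6 + -4*-36
= 0 + 30 + 144 = 174

174


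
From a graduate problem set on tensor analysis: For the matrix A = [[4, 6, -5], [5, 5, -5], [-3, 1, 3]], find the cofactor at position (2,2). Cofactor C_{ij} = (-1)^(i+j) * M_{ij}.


To find cofactor C_{22}, delete row 2 and column 2.
The resulting 2x2 submatrix is: [[4, -5], [-3, 3]]
Minor M_{22} = 4*3 - -5*-3
  = 12 - 15 = -3
Sign = (-1)^(2+2) = (-1)^4 = 1
Cofactor C_{22} = 1 * -3 = -3

-3


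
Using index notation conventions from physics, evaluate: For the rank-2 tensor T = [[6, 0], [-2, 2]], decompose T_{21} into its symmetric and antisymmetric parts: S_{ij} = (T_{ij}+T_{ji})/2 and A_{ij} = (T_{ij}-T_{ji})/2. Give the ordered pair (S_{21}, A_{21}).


T_{21} = -2
T_{12} = 0
S_{21} = (-2 + 0)/2 = -2/2 = -1
A_{21} = (-2 - 0)/2 = -2/2 = -1
Check: S + A = -1 + -1 = -2 = T_{21}.

(-1, -1)


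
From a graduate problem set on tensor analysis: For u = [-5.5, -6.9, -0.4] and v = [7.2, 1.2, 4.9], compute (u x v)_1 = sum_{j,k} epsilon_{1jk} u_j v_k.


(u x v)_1 = sum_{j,k} epsilon_{1jk} u_j v_k. Only permutations of (1,2,3) contribute; the two non-zero terms are:
eps_{123} u_2 v_3 = 1 * -6.9 * 4.9 = -33.81
eps_{132} u_3 v_2 = -1 * -0.4 * 1.2 = 0.48
(u x v)_1 = -33.33

-33.33


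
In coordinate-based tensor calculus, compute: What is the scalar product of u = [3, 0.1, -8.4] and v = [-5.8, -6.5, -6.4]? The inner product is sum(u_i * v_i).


The inner product u . v = sum of u_i * v_i.
Term-by-term: 3 * -5.8, 0.1 * -6.5, -8.4 * -6.4
Products: -17.4, -0.65, 53.76
Sum = -17.4 + -0.65 + 53.76 = 35.71

35.71


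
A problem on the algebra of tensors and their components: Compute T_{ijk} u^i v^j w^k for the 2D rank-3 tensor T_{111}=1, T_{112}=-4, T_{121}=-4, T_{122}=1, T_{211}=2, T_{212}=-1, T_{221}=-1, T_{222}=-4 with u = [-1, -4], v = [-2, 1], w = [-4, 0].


S = sum over i,j,k of T_{ijk} u_i v_j w_k. Expanding all 8 terms:
T_{111}*u_1*v_1*w_1 = 1*-1*-2*-4 = -8  (running total: -8)
T_{112}*u_1*v_1*w_2 = -4*-1*-2*0 = 0  (running total: -8)
T_{121}*u_1*v_2*w_1 = -4*-1*1*-4 = -16  (running total: -24)
T_{122}*u_1*v_2*w_2 = 1*-1*1*0 = 0  (running total: -24)
T_{211}*u_2*v_1*w_1 = 2*-4*-2*-4 = -64  (running total: -88)
T_{212}*u_2*v_1*w_2 = -1*-4*-2*0 = 0  (running total: -88)
T_{221}*u_2*v_2*w_1 = -1*-4*1*-4 = -16  (running total: -104)
T_{222}*u_2*v_2*w_2 = -4*-4*1*0 = 0  (running total: -104)
S = -104

-104


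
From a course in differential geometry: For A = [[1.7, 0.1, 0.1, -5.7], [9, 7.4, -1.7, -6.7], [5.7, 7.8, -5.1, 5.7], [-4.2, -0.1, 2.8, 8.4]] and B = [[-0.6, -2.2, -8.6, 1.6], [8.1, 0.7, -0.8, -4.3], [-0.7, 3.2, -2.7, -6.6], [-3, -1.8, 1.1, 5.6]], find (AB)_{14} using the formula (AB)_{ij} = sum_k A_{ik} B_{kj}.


(AB)_{ij} = sum_k A_{ik} B_{kj}.
For i=1, j=4:
A_{11} * B_{14} = 1.7 * 1.6 = 2.72
A_{12} * B_{24} = 0.1 * -4.3 = -0.43
A_{13} * B_{34} = 0.1 * -6.6 = -0.66
A_{14} * B_{44} = -5.7 * 5.6 = -31.92
Sum = 2.72 + -0.43 + -0.66 + -31.92 = -30.29

-30.29


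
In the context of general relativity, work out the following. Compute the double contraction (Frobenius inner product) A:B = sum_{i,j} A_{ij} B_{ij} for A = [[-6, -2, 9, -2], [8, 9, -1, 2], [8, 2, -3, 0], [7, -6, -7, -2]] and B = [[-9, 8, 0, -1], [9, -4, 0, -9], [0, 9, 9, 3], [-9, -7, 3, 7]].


A:B = sum over all i,j of A_{ij} * B_{ij}.
Row 1: -6*-9=54, -2*8=-16, 9*0=0, -2*-1=2 => row sum = 40
Row 2: 8*9=72, 9*-4=-36, -1*0=0, 2*-9=-18 => row sum = 18
Row 3: 8*0=0, 2*9=18, -3*9=-27, 0*3=0 => row sum = -9
Row 4: 7*-9=-63, -6*-7=42, -7*3=-21, -2*7=-14 => row sum = -56
Total = 40 + 18 + -9 + -56 = -7

-7


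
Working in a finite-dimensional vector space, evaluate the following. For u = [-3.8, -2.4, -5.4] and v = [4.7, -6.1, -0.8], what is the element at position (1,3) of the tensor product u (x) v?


The outer product entry T_{ij} = u_i * v_j.
We need i=1, j=3.
u_1 = -3.8, v_3 = -0.8
T_{1,3} = -3.8 * -0.8 = 3.04

3.04


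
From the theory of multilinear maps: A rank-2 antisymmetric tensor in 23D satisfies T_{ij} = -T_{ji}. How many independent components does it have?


An antisymmetric rank-2 tensor satisfies A_{ij} = -A_{ji}, so diagonal entries are zero.
The independent components are the upper-triangular entries: C(n, 2) = n(n-1)/2.
n = 23
C(23, 2) = 23 * 22 / 2 = 506 / 2 = 253

253


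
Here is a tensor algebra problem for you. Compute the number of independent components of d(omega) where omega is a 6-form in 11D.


The exterior derivative of a p-form is a (p+1)-form.
Its number of independent components is C(n, p+1).
n = 11, p+1 = 7
C(11, 7) = 330

330


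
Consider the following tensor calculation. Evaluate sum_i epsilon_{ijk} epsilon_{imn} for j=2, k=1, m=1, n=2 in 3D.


Using the identity: epsilon_{ijk} epsilon_{imn} = delta_{jm} delta_{kn} - delta_{jn} delta_{km}.
delta_{21} = 0
delta_{12} = 0
delta_{22} = 1
delta_{11} = 1
Result = 0 * 0 - 1 * 1 = 0 - 1 = -1

-1


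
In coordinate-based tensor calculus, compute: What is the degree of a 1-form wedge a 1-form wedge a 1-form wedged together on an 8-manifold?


The degree of a wedge product is the sum of the degrees of the individual forms.
Degrees: 1, 1, 1
Total degree = 1 + 1 + 1 = 3

3


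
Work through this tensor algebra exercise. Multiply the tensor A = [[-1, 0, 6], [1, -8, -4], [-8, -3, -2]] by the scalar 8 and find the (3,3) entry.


Scalar multiplication: (cA)_{ij} = c * A_{ij}.
c = 8
A_{33} = -2
(cA)_{33} = 8 * -2 = -16

-16


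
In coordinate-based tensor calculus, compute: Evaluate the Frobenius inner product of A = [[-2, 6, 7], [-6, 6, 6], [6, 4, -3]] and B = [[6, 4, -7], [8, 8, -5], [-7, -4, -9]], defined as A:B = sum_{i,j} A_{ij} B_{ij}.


A:B = sum over all i,j of A_{ij} * B_{ij}.
Row 1: -2*6=-12, 6*4=24, 7*-7=-49 => row sum = -37
Row 2: -6*8=-48, 6*8=48, 6*-5=-30 => row sum = -30
Row 3: 6*-7=-42, 4*-4=-16, -3*-9=27 => row sum = -31
Total = -37 + -30 + -31 = -98

-98


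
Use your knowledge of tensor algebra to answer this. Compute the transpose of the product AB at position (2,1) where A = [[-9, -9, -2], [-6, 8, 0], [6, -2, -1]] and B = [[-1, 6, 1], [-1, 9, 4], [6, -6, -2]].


(AB)^T_{ij} = (AB)_{ji} = sum_k A_{jk} B_{ki}.
For i=2, j=1 we need (AB)_{12}:
A_{11} * B_{12} = -9 * 6 = -54
A_{12} * B_{22} = -9 * 9 = -81
A_{13} * B_{32} = -2 * -6 = 12
Sum = -54 + -81 + 12 = -123

-123


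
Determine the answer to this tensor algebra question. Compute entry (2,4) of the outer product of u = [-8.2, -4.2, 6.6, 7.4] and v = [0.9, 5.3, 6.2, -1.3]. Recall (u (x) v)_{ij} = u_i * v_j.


The outer product entry T_{ij} = u_i * v_j.
We need i=2, j=4.
u_2 = -4.2, v_4 = -1.3
T_{2,4} = -4.2 * -1.3 = 5.46

5.46


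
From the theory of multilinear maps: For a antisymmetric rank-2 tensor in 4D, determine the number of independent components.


A antisymmetric rank-2 tensor in d dimensions has d(d-1)/2 independent components.
d = 4
d(d-1)/2 = 4 * 3 / 2 = 12 / 2 = 6

6


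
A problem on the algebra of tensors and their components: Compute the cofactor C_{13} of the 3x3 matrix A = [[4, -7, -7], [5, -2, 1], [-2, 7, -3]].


To find cofactor C_{13}, delete row 1 and column 3.
The resulting 2x2 submatrix is: [[5, -2], [-2, 7]]
Minor M_{13} = 5*7 - -2*-2
  = 35 - 4 = 31
Sign = (-1)^(1+3) = (-1)^4 = 1
Cofactor C_{13} = 1 * 31 = 31

31


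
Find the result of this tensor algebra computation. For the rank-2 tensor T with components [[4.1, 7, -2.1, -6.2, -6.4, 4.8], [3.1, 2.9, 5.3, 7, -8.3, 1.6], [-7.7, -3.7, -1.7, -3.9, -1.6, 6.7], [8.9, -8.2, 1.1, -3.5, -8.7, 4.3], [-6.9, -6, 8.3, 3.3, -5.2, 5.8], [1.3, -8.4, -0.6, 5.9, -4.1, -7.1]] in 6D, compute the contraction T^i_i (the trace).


The contraction (trace) of a rank-2 tensor is the sum of its diagonal elements.
Diagonal entries: A[1,1] = 4.1, A[2,2] = 2.9, A[3,3] = -1.7, A[4,4] = -3.5, A[5,5] = -5.2, A[6,6] = -7.1
Tr(A) = 4.1 + 2.9 + -1.7 + -3.5 + -5.2 + -7.1 = -10.5

-10.5


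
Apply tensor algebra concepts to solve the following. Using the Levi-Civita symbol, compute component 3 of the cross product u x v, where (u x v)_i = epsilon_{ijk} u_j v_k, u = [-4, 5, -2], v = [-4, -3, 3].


(u x v)_3 = sum_{j,k} epsilon_{3jk} u_j v_k. Only permutations of (1,2,3) contribute; the two non-zero terms are:
eps_{312} u_1 v_2 = 1 * -4 * -3 = 12
eps_{321} u_2 v_1 = -1 * 5 * -4 = 20
(u x v)_3 = 32

32


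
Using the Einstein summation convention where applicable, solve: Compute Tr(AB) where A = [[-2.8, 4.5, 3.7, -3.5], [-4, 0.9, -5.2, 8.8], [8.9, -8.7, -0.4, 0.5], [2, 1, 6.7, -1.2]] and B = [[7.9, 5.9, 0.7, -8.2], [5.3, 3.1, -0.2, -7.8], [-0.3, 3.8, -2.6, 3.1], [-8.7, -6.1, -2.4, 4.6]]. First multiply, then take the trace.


Tr(AB) = sum_i (AB)_{ii} where (AB)_{ii} = sum_k A_{ik} B_{ki}.
(AB)_{11} = -2.8*7.9 + 4.5*5.3 + 3.7*-0.3 + -3.5*-8.7 = 31.07
(AB)_{22} = -4*5.9 + 0.9*3.1 + -5.2*3.8 + 8.8*-6.1 = -94.25
(AB)_{33} = 8.9*0.7 + -8.7*-0.2 + -0.4*-2.6 + 0.5*-2.4 = 7.81
(AB)_{44} = 2*-8.2 + 1*-7.8 + 6.7*3.1 + -1.2*4.6 = -8.95
Tr(AB) = 31.07 + -94.25 + 7.81 + -8.95 = -64.32

-64.32


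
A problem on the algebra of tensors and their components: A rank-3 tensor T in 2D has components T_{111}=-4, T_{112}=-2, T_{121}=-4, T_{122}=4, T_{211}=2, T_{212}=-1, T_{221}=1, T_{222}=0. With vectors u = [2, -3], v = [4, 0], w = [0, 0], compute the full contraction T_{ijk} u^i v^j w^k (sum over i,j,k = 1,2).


S = sum over i,j,k of T_{ijk} u_i v_j w_k. Expanding all 8 terms:
T_{111}*u_1*v_1*w_1 = -4*2*4*0 = 0  (running total: 0)
T_{112}*u_1*v_1*w_2 = -2*2*4*0 = 0  (running total: 0)
T_{121}*u_1*v_2*w_1 = -4*2*0*0 = 0  (running total: 0)
T_{122}*u_1*v_2*w_2 = 4*2*0*0 = 0  (running total: 0)
T_{211}*u_2*v_1*w_1 = 2*-3*4*0 = 0  (running total: 0)
T_{212}*u_2*v_1*w_2 = -1*-3*4*0 = 0  (running total: 0)
T_{221}*u_2*v_2*w_1 = 1*-3*0*0 = 0  (running total: 0)
T_{222}*u_2*v_2*w_2 = 0*-3*0*0 = 0  (running total: 0)
S = 0

0


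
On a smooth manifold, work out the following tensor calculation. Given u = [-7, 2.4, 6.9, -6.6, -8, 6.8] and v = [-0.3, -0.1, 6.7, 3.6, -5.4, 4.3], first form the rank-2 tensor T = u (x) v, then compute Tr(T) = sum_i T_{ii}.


The outer product gives T_{ij} = u_i v_j.
The trace (contraction) is Tr(T) = sum_i T_{ii} = sum_i u_i v_i.
Diagonal entries:
T_{11} = u_1 * v_1 = -7 * -0.3 = 2.1
T_{22} = u_2 * v_2 = 2.4 * -0.1 = -0.24
T_{33} = u_3 * v_3 = 6.9 * 6.7 = 46.23
T_{44} = u_4 * v_4 = -6.6 * 3.6 = -23.76
T_{55} = u_5 * v_5 = -8 * -5.4 = 43.2
T_{66} = u_6 * v_6 = 6.8 * 4.3 = 29.24
Tr(T) = 2.1 + -0.24 + 46.23 + -23.76 + 43.2 + 29.24 = 96.77

96.77


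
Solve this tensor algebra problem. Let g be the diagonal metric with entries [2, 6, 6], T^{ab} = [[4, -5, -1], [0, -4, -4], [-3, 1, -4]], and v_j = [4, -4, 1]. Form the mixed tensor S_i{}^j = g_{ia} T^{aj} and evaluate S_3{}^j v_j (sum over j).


Step 1: lower the first index. For a diagonal metric, g_{ia} T^{aj} = g_{ii} T^{ij} (no sum on i).
g_{33} = 6
S_3{}^1 = 6 * T^{31} = 6 * -3 = -18
S_3{}^2 = 6 * T^{32} = 6 * 1 = 6
S_3{}^3 = 6 * T^{33} = 6 * -4 = -24
Step 2: contract S_3{}^j with v_j.
S_3{}^1 * v_1 = -18 * 4 = -72
S_3{}^2 * v_2 = 6 * -4 = -24
S_3{}^3 * v_3 = -24 * 1 = -24
Result = -72 + -24 + -24 = -120

-120


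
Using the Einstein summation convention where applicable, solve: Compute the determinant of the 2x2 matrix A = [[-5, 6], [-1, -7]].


For a 2x2 matrix [[a, b], [c, d]], det = a*d - b*c.
a = -5, b = 6, c = -1, d = -7
a*d = -5 * -7 = 35
b*c = 6 * -1 = -6
det = 35 - -6 = 41

41


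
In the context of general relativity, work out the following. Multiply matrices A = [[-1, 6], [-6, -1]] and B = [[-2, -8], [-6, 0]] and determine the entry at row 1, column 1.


(AB)_{ij} = sum_k A_{ik} B_{kj}.
For i=1, j=1:
A_{11} * B_{11} = -1 * -2 = 2
A_{12} * B_{21} = 6 * -6 = -36
Sum = 2 + -36 = -34

-34
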